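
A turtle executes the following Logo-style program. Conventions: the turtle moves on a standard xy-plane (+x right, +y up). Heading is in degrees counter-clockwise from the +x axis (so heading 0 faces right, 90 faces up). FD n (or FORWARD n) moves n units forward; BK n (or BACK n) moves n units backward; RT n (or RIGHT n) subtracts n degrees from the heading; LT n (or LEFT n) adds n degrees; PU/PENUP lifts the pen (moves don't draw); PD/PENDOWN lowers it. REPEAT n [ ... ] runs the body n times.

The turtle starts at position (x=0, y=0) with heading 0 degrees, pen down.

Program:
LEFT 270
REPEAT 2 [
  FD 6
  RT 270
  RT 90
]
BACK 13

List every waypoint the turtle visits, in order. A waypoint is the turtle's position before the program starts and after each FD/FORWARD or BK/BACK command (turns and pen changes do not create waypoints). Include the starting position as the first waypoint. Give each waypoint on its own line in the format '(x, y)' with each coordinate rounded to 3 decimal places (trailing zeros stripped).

Answer: (0, 0)
(0, -6)
(0, -12)
(0, 1)

Derivation:
Executing turtle program step by step:
Start: pos=(0,0), heading=0, pen down
LT 270: heading 0 -> 270
REPEAT 2 [
  -- iteration 1/2 --
  FD 6: (0,0) -> (0,-6) [heading=270, draw]
  RT 270: heading 270 -> 0
  RT 90: heading 0 -> 270
  -- iteration 2/2 --
  FD 6: (0,-6) -> (0,-12) [heading=270, draw]
  RT 270: heading 270 -> 0
  RT 90: heading 0 -> 270
]
BK 13: (0,-12) -> (0,1) [heading=270, draw]
Final: pos=(0,1), heading=270, 3 segment(s) drawn
Waypoints (4 total):
(0, 0)
(0, -6)
(0, -12)
(0, 1)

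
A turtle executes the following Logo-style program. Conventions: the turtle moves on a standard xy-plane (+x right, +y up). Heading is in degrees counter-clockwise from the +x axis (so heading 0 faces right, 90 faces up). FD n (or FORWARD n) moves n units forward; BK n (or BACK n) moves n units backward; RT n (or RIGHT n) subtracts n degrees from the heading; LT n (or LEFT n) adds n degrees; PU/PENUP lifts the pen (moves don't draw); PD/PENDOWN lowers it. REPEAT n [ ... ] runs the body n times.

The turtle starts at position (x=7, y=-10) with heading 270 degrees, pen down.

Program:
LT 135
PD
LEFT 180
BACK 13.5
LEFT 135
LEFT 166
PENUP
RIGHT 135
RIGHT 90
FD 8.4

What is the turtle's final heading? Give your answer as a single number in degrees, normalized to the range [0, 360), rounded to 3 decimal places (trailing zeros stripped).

Executing turtle program step by step:
Start: pos=(7,-10), heading=270, pen down
LT 135: heading 270 -> 45
PD: pen down
LT 180: heading 45 -> 225
BK 13.5: (7,-10) -> (16.546,-0.454) [heading=225, draw]
LT 135: heading 225 -> 0
LT 166: heading 0 -> 166
PU: pen up
RT 135: heading 166 -> 31
RT 90: heading 31 -> 301
FD 8.4: (16.546,-0.454) -> (20.872,-7.654) [heading=301, move]
Final: pos=(20.872,-7.654), heading=301, 1 segment(s) drawn

Answer: 301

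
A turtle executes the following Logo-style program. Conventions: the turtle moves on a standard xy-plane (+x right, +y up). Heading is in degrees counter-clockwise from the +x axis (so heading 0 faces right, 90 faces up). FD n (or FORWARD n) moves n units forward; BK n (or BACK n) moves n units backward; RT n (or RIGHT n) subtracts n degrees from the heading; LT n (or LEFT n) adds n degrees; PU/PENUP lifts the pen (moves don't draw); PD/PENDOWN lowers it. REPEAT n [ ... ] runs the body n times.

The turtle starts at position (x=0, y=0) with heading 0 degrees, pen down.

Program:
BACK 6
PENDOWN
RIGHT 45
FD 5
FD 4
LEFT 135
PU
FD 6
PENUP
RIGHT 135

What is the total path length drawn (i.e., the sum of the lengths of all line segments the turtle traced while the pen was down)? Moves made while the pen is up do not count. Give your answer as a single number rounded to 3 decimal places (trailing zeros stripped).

Executing turtle program step by step:
Start: pos=(0,0), heading=0, pen down
BK 6: (0,0) -> (-6,0) [heading=0, draw]
PD: pen down
RT 45: heading 0 -> 315
FD 5: (-6,0) -> (-2.464,-3.536) [heading=315, draw]
FD 4: (-2.464,-3.536) -> (0.364,-6.364) [heading=315, draw]
LT 135: heading 315 -> 90
PU: pen up
FD 6: (0.364,-6.364) -> (0.364,-0.364) [heading=90, move]
PU: pen up
RT 135: heading 90 -> 315
Final: pos=(0.364,-0.364), heading=315, 3 segment(s) drawn

Segment lengths:
  seg 1: (0,0) -> (-6,0), length = 6
  seg 2: (-6,0) -> (-2.464,-3.536), length = 5
  seg 3: (-2.464,-3.536) -> (0.364,-6.364), length = 4
Total = 15

Answer: 15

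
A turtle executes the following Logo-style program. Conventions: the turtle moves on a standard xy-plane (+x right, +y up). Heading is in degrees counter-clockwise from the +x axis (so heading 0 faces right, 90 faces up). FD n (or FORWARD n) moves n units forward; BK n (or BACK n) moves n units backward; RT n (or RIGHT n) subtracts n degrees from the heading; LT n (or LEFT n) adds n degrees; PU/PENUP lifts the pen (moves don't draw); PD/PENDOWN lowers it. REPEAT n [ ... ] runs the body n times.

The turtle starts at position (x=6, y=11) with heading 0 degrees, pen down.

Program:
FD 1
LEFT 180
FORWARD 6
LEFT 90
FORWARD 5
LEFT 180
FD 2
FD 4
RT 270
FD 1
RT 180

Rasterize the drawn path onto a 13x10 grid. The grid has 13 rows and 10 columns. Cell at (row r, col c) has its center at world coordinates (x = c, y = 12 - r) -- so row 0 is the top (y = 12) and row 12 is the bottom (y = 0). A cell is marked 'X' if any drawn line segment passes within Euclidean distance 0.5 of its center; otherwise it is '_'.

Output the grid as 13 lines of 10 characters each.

Segment 0: (6,11) -> (7,11)
Segment 1: (7,11) -> (1,11)
Segment 2: (1,11) -> (1,6)
Segment 3: (1,6) -> (1,8)
Segment 4: (1,8) -> (1,12)
Segment 5: (1,12) -> (0,12)

Answer: XX________
_XXXXXXX__
_X________
_X________
_X________
_X________
_X________
__________
__________
__________
__________
__________
__________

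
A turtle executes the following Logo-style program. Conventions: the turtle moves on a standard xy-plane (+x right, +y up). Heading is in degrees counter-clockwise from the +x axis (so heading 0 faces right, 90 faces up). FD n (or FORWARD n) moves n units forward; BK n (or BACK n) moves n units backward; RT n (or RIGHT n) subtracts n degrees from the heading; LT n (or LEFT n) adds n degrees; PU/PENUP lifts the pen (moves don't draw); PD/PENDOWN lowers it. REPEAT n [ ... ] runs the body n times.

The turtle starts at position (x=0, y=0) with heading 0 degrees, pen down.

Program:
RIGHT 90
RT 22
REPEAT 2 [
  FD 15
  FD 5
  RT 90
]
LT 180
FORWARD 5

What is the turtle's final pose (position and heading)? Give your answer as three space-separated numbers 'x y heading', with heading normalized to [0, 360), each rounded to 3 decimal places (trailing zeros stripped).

Executing turtle program step by step:
Start: pos=(0,0), heading=0, pen down
RT 90: heading 0 -> 270
RT 22: heading 270 -> 248
REPEAT 2 [
  -- iteration 1/2 --
  FD 15: (0,0) -> (-5.619,-13.908) [heading=248, draw]
  FD 5: (-5.619,-13.908) -> (-7.492,-18.544) [heading=248, draw]
  RT 90: heading 248 -> 158
  -- iteration 2/2 --
  FD 15: (-7.492,-18.544) -> (-21.4,-12.925) [heading=158, draw]
  FD 5: (-21.4,-12.925) -> (-26.036,-11.052) [heading=158, draw]
  RT 90: heading 158 -> 68
]
LT 180: heading 68 -> 248
FD 5: (-26.036,-11.052) -> (-27.909,-15.687) [heading=248, draw]
Final: pos=(-27.909,-15.687), heading=248, 5 segment(s) drawn

Answer: -27.909 -15.687 248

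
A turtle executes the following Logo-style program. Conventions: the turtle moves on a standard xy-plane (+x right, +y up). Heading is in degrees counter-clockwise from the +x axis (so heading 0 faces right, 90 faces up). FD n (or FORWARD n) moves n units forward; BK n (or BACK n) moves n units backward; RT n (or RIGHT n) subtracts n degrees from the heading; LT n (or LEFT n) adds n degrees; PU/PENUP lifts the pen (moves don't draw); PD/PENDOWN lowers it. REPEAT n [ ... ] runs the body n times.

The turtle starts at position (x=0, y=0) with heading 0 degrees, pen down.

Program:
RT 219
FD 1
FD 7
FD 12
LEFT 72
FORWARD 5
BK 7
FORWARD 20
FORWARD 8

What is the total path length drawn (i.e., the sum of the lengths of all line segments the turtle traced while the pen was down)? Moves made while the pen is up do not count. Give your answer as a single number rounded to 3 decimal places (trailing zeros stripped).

Answer: 60

Derivation:
Executing turtle program step by step:
Start: pos=(0,0), heading=0, pen down
RT 219: heading 0 -> 141
FD 1: (0,0) -> (-0.777,0.629) [heading=141, draw]
FD 7: (-0.777,0.629) -> (-6.217,5.035) [heading=141, draw]
FD 12: (-6.217,5.035) -> (-15.543,12.586) [heading=141, draw]
LT 72: heading 141 -> 213
FD 5: (-15.543,12.586) -> (-19.736,9.863) [heading=213, draw]
BK 7: (-19.736,9.863) -> (-13.866,13.676) [heading=213, draw]
FD 20: (-13.866,13.676) -> (-30.639,2.783) [heading=213, draw]
FD 8: (-30.639,2.783) -> (-37.348,-1.574) [heading=213, draw]
Final: pos=(-37.348,-1.574), heading=213, 7 segment(s) drawn

Segment lengths:
  seg 1: (0,0) -> (-0.777,0.629), length = 1
  seg 2: (-0.777,0.629) -> (-6.217,5.035), length = 7
  seg 3: (-6.217,5.035) -> (-15.543,12.586), length = 12
  seg 4: (-15.543,12.586) -> (-19.736,9.863), length = 5
  seg 5: (-19.736,9.863) -> (-13.866,13.676), length = 7
  seg 6: (-13.866,13.676) -> (-30.639,2.783), length = 20
  seg 7: (-30.639,2.783) -> (-37.348,-1.574), length = 8
Total = 60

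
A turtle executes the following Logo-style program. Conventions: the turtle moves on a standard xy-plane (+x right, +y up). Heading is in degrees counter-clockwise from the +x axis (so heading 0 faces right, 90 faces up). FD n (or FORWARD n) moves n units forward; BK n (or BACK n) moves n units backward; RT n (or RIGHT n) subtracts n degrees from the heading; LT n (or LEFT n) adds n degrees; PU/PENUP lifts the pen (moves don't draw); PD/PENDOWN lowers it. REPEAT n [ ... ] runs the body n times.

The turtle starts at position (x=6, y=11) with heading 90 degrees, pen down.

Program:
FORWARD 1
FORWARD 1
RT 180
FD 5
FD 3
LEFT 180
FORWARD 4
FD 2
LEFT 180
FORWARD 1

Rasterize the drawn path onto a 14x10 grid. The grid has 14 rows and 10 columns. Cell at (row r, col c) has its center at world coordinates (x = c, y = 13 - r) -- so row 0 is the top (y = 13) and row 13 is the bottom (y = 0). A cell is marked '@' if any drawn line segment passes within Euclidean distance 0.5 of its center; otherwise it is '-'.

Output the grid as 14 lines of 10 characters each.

Segment 0: (6,11) -> (6,12)
Segment 1: (6,12) -> (6,13)
Segment 2: (6,13) -> (6,8)
Segment 3: (6,8) -> (6,5)
Segment 4: (6,5) -> (6,9)
Segment 5: (6,9) -> (6,11)
Segment 6: (6,11) -> (6,10)

Answer: ------@---
------@---
------@---
------@---
------@---
------@---
------@---
------@---
------@---
----------
----------
----------
----------
----------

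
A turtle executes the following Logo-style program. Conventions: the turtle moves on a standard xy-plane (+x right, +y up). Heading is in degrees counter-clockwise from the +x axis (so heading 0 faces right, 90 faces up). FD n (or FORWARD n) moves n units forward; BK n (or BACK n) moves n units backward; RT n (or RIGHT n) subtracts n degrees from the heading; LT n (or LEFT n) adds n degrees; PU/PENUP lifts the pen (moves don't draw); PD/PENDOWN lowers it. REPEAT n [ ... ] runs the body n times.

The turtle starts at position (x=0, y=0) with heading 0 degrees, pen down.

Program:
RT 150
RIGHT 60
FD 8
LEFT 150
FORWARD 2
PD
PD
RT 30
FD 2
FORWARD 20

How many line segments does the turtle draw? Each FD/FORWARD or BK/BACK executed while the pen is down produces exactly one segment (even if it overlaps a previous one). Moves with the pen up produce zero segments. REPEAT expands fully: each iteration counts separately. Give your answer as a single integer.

Executing turtle program step by step:
Start: pos=(0,0), heading=0, pen down
RT 150: heading 0 -> 210
RT 60: heading 210 -> 150
FD 8: (0,0) -> (-6.928,4) [heading=150, draw]
LT 150: heading 150 -> 300
FD 2: (-6.928,4) -> (-5.928,2.268) [heading=300, draw]
PD: pen down
PD: pen down
RT 30: heading 300 -> 270
FD 2: (-5.928,2.268) -> (-5.928,0.268) [heading=270, draw]
FD 20: (-5.928,0.268) -> (-5.928,-19.732) [heading=270, draw]
Final: pos=(-5.928,-19.732), heading=270, 4 segment(s) drawn
Segments drawn: 4

Answer: 4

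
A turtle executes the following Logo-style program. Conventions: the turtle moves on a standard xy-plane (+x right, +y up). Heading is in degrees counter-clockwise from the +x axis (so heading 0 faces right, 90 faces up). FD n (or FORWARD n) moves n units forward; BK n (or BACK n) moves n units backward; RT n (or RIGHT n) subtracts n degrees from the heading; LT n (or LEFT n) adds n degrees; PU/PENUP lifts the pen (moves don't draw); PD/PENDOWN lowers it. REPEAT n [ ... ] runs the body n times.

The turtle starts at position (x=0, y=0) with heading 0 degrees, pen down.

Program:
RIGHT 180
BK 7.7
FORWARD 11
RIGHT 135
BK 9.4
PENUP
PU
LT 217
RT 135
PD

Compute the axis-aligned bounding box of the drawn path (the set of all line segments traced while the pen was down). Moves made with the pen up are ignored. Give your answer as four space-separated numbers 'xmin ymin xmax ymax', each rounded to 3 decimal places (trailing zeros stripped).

Executing turtle program step by step:
Start: pos=(0,0), heading=0, pen down
RT 180: heading 0 -> 180
BK 7.7: (0,0) -> (7.7,0) [heading=180, draw]
FD 11: (7.7,0) -> (-3.3,0) [heading=180, draw]
RT 135: heading 180 -> 45
BK 9.4: (-3.3,0) -> (-9.947,-6.647) [heading=45, draw]
PU: pen up
PU: pen up
LT 217: heading 45 -> 262
RT 135: heading 262 -> 127
PD: pen down
Final: pos=(-9.947,-6.647), heading=127, 3 segment(s) drawn

Segment endpoints: x in {-9.947, -3.3, 0, 7.7}, y in {-6.647, 0, 0, 0}
xmin=-9.947, ymin=-6.647, xmax=7.7, ymax=0

Answer: -9.947 -6.647 7.7 0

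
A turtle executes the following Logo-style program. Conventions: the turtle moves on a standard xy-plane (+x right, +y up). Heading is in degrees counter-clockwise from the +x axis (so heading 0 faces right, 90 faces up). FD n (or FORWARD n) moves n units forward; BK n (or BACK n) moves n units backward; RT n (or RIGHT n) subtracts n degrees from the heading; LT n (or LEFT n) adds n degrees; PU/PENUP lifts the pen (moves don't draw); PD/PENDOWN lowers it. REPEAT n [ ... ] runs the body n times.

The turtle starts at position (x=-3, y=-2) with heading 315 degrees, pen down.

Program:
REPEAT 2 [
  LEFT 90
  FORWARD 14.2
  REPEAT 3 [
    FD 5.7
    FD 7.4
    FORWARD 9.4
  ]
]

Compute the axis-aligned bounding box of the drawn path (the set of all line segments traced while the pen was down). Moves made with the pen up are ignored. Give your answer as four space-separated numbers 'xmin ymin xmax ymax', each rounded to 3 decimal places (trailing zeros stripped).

Executing turtle program step by step:
Start: pos=(-3,-2), heading=315, pen down
REPEAT 2 [
  -- iteration 1/2 --
  LT 90: heading 315 -> 45
  FD 14.2: (-3,-2) -> (7.041,8.041) [heading=45, draw]
  REPEAT 3 [
    -- iteration 1/3 --
    FD 5.7: (7.041,8.041) -> (11.071,12.071) [heading=45, draw]
    FD 7.4: (11.071,12.071) -> (16.304,17.304) [heading=45, draw]
    FD 9.4: (16.304,17.304) -> (22.951,23.951) [heading=45, draw]
    -- iteration 2/3 --
    FD 5.7: (22.951,23.951) -> (26.981,27.981) [heading=45, draw]
    FD 7.4: (26.981,27.981) -> (32.214,33.214) [heading=45, draw]
    FD 9.4: (32.214,33.214) -> (38.861,39.861) [heading=45, draw]
    -- iteration 3/3 --
    FD 5.7: (38.861,39.861) -> (42.891,43.891) [heading=45, draw]
    FD 7.4: (42.891,43.891) -> (48.124,49.124) [heading=45, draw]
    FD 9.4: (48.124,49.124) -> (54.771,55.771) [heading=45, draw]
  ]
  -- iteration 2/2 --
  LT 90: heading 45 -> 135
  FD 14.2: (54.771,55.771) -> (44.73,65.812) [heading=135, draw]
  REPEAT 3 [
    -- iteration 1/3 --
    FD 5.7: (44.73,65.812) -> (40.699,69.842) [heading=135, draw]
    FD 7.4: (40.699,69.842) -> (35.467,75.075) [heading=135, draw]
    FD 9.4: (35.467,75.075) -> (28.82,81.721) [heading=135, draw]
    -- iteration 2/3 --
    FD 5.7: (28.82,81.721) -> (24.789,85.752) [heading=135, draw]
    FD 7.4: (24.789,85.752) -> (19.557,90.985) [heading=135, draw]
    FD 9.4: (19.557,90.985) -> (12.91,97.631) [heading=135, draw]
    -- iteration 3/3 --
    FD 5.7: (12.91,97.631) -> (8.879,101.662) [heading=135, draw]
    FD 7.4: (8.879,101.662) -> (3.647,106.894) [heading=135, draw]
    FD 9.4: (3.647,106.894) -> (-3,113.541) [heading=135, draw]
  ]
]
Final: pos=(-3,113.541), heading=135, 20 segment(s) drawn

Segment endpoints: x in {-3, -3, 3.647, 7.041, 8.879, 11.071, 12.91, 16.304, 19.557, 22.951, 24.789, 26.981, 28.82, 32.214, 35.467, 38.861, 40.699, 42.891, 44.73, 48.124, 54.771}, y in {-2, 8.041, 12.071, 17.304, 23.951, 27.981, 33.214, 39.861, 43.891, 49.124, 55.771, 65.812, 69.842, 75.075, 81.721, 85.752, 90.985, 97.631, 101.662, 106.894, 113.541}
xmin=-3, ymin=-2, xmax=54.771, ymax=113.541

Answer: -3 -2 54.771 113.541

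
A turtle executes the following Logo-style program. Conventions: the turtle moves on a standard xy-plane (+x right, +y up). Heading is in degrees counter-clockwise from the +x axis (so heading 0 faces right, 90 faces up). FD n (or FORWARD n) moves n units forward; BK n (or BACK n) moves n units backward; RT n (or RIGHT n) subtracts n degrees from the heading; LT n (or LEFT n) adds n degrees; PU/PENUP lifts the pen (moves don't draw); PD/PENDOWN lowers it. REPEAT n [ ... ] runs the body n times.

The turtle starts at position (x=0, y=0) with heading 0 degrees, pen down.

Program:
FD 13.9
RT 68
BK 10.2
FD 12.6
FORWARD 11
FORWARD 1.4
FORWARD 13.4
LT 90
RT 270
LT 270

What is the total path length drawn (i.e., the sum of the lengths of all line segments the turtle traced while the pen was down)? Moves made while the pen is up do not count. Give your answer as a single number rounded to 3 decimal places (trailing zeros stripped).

Answer: 62.5

Derivation:
Executing turtle program step by step:
Start: pos=(0,0), heading=0, pen down
FD 13.9: (0,0) -> (13.9,0) [heading=0, draw]
RT 68: heading 0 -> 292
BK 10.2: (13.9,0) -> (10.079,9.457) [heading=292, draw]
FD 12.6: (10.079,9.457) -> (14.799,-2.225) [heading=292, draw]
FD 11: (14.799,-2.225) -> (18.92,-12.424) [heading=292, draw]
FD 1.4: (18.92,-12.424) -> (19.444,-13.722) [heading=292, draw]
FD 13.4: (19.444,-13.722) -> (24.464,-26.147) [heading=292, draw]
LT 90: heading 292 -> 22
RT 270: heading 22 -> 112
LT 270: heading 112 -> 22
Final: pos=(24.464,-26.147), heading=22, 6 segment(s) drawn

Segment lengths:
  seg 1: (0,0) -> (13.9,0), length = 13.9
  seg 2: (13.9,0) -> (10.079,9.457), length = 10.2
  seg 3: (10.079,9.457) -> (14.799,-2.225), length = 12.6
  seg 4: (14.799,-2.225) -> (18.92,-12.424), length = 11
  seg 5: (18.92,-12.424) -> (19.444,-13.722), length = 1.4
  seg 6: (19.444,-13.722) -> (24.464,-26.147), length = 13.4
Total = 62.5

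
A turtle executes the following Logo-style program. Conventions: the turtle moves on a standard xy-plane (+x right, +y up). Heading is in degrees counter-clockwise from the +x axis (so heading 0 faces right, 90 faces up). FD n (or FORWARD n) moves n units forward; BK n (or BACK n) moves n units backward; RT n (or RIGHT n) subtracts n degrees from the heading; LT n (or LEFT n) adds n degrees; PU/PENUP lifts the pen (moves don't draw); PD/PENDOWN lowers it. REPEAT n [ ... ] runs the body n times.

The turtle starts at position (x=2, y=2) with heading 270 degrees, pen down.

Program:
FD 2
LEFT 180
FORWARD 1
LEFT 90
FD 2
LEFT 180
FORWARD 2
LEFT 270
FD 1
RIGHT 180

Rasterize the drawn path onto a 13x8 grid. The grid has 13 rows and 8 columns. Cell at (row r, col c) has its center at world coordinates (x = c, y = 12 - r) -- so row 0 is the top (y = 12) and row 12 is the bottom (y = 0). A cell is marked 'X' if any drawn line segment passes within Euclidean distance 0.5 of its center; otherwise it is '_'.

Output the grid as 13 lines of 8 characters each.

Segment 0: (2,2) -> (2,0)
Segment 1: (2,0) -> (2,1)
Segment 2: (2,1) -> (-0,1)
Segment 3: (-0,1) -> (2,1)
Segment 4: (2,1) -> (2,-0)

Answer: ________
________
________
________
________
________
________
________
________
________
__X_____
XXX_____
__X_____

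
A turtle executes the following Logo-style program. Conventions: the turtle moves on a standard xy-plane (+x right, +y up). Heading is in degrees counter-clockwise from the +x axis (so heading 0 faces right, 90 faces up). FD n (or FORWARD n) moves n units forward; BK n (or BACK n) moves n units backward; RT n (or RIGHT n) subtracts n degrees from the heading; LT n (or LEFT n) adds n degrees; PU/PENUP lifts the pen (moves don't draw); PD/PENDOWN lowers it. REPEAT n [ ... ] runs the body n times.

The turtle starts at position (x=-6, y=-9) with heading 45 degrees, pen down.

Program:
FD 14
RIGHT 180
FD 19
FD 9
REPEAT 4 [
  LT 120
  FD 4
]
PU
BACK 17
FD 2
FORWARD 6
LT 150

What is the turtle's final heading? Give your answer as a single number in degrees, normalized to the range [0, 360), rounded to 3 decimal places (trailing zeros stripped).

Answer: 135

Derivation:
Executing turtle program step by step:
Start: pos=(-6,-9), heading=45, pen down
FD 14: (-6,-9) -> (3.899,0.899) [heading=45, draw]
RT 180: heading 45 -> 225
FD 19: (3.899,0.899) -> (-9.536,-12.536) [heading=225, draw]
FD 9: (-9.536,-12.536) -> (-15.899,-18.899) [heading=225, draw]
REPEAT 4 [
  -- iteration 1/4 --
  LT 120: heading 225 -> 345
  FD 4: (-15.899,-18.899) -> (-12.036,-19.935) [heading=345, draw]
  -- iteration 2/4 --
  LT 120: heading 345 -> 105
  FD 4: (-12.036,-19.935) -> (-13.071,-16.071) [heading=105, draw]
  -- iteration 3/4 --
  LT 120: heading 105 -> 225
  FD 4: (-13.071,-16.071) -> (-15.899,-18.899) [heading=225, draw]
  -- iteration 4/4 --
  LT 120: heading 225 -> 345
  FD 4: (-15.899,-18.899) -> (-12.036,-19.935) [heading=345, draw]
]
PU: pen up
BK 17: (-12.036,-19.935) -> (-28.457,-15.535) [heading=345, move]
FD 2: (-28.457,-15.535) -> (-26.525,-16.052) [heading=345, move]
FD 6: (-26.525,-16.052) -> (-20.729,-17.605) [heading=345, move]
LT 150: heading 345 -> 135
Final: pos=(-20.729,-17.605), heading=135, 7 segment(s) drawn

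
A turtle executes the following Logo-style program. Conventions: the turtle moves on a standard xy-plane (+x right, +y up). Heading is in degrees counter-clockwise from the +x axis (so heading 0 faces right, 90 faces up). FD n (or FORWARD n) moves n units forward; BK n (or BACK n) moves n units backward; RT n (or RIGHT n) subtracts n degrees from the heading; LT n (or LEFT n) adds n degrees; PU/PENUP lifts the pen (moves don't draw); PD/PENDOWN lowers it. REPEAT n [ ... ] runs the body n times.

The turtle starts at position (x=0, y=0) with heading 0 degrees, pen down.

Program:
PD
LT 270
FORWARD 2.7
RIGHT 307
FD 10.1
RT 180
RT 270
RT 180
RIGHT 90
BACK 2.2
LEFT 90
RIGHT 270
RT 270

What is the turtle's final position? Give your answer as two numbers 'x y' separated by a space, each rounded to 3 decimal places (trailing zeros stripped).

Executing turtle program step by step:
Start: pos=(0,0), heading=0, pen down
PD: pen down
LT 270: heading 0 -> 270
FD 2.7: (0,0) -> (0,-2.7) [heading=270, draw]
RT 307: heading 270 -> 323
FD 10.1: (0,-2.7) -> (8.066,-8.778) [heading=323, draw]
RT 180: heading 323 -> 143
RT 270: heading 143 -> 233
RT 180: heading 233 -> 53
RT 90: heading 53 -> 323
BK 2.2: (8.066,-8.778) -> (6.309,-7.454) [heading=323, draw]
LT 90: heading 323 -> 53
RT 270: heading 53 -> 143
RT 270: heading 143 -> 233
Final: pos=(6.309,-7.454), heading=233, 3 segment(s) drawn

Answer: 6.309 -7.454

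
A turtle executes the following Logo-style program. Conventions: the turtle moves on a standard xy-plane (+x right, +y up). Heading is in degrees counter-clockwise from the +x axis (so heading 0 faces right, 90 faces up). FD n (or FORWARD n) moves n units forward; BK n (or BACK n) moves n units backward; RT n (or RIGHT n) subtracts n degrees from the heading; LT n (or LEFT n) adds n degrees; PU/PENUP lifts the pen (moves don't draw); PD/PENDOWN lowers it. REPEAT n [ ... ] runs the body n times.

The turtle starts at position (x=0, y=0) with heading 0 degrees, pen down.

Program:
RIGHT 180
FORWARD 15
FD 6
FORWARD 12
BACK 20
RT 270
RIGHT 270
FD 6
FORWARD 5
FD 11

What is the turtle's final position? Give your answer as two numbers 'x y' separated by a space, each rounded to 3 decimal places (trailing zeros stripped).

Answer: 9 0

Derivation:
Executing turtle program step by step:
Start: pos=(0,0), heading=0, pen down
RT 180: heading 0 -> 180
FD 15: (0,0) -> (-15,0) [heading=180, draw]
FD 6: (-15,0) -> (-21,0) [heading=180, draw]
FD 12: (-21,0) -> (-33,0) [heading=180, draw]
BK 20: (-33,0) -> (-13,0) [heading=180, draw]
RT 270: heading 180 -> 270
RT 270: heading 270 -> 0
FD 6: (-13,0) -> (-7,0) [heading=0, draw]
FD 5: (-7,0) -> (-2,0) [heading=0, draw]
FD 11: (-2,0) -> (9,0) [heading=0, draw]
Final: pos=(9,0), heading=0, 7 segment(s) drawn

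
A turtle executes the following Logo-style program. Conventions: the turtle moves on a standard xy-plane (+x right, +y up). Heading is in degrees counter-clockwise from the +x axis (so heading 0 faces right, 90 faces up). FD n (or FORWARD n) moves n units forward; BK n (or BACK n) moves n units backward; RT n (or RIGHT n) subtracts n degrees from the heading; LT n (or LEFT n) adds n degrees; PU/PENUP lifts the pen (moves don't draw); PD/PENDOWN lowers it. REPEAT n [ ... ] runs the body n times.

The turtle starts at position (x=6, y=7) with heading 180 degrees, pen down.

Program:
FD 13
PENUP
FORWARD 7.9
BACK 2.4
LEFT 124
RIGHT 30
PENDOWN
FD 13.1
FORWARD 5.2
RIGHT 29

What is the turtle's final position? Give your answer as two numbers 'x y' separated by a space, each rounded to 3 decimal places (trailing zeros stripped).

Executing turtle program step by step:
Start: pos=(6,7), heading=180, pen down
FD 13: (6,7) -> (-7,7) [heading=180, draw]
PU: pen up
FD 7.9: (-7,7) -> (-14.9,7) [heading=180, move]
BK 2.4: (-14.9,7) -> (-12.5,7) [heading=180, move]
LT 124: heading 180 -> 304
RT 30: heading 304 -> 274
PD: pen down
FD 13.1: (-12.5,7) -> (-11.586,-6.068) [heading=274, draw]
FD 5.2: (-11.586,-6.068) -> (-11.223,-11.255) [heading=274, draw]
RT 29: heading 274 -> 245
Final: pos=(-11.223,-11.255), heading=245, 3 segment(s) drawn

Answer: -11.223 -11.255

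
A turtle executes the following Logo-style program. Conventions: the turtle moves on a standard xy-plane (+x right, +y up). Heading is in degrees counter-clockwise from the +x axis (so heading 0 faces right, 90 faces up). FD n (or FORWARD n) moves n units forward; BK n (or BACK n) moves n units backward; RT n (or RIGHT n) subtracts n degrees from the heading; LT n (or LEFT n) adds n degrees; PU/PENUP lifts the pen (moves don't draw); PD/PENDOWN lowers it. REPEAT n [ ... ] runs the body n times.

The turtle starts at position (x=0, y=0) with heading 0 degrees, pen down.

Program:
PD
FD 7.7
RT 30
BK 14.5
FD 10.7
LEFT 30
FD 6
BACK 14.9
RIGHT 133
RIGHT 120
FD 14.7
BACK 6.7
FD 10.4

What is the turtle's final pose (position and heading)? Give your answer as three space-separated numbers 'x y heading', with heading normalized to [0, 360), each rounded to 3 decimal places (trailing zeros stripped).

Executing turtle program step by step:
Start: pos=(0,0), heading=0, pen down
PD: pen down
FD 7.7: (0,0) -> (7.7,0) [heading=0, draw]
RT 30: heading 0 -> 330
BK 14.5: (7.7,0) -> (-4.857,7.25) [heading=330, draw]
FD 10.7: (-4.857,7.25) -> (4.409,1.9) [heading=330, draw]
LT 30: heading 330 -> 0
FD 6: (4.409,1.9) -> (10.409,1.9) [heading=0, draw]
BK 14.9: (10.409,1.9) -> (-4.491,1.9) [heading=0, draw]
RT 133: heading 0 -> 227
RT 120: heading 227 -> 107
FD 14.7: (-4.491,1.9) -> (-8.789,15.958) [heading=107, draw]
BK 6.7: (-8.789,15.958) -> (-6.83,9.55) [heading=107, draw]
FD 10.4: (-6.83,9.55) -> (-9.871,19.496) [heading=107, draw]
Final: pos=(-9.871,19.496), heading=107, 8 segment(s) drawn

Answer: -9.871 19.496 107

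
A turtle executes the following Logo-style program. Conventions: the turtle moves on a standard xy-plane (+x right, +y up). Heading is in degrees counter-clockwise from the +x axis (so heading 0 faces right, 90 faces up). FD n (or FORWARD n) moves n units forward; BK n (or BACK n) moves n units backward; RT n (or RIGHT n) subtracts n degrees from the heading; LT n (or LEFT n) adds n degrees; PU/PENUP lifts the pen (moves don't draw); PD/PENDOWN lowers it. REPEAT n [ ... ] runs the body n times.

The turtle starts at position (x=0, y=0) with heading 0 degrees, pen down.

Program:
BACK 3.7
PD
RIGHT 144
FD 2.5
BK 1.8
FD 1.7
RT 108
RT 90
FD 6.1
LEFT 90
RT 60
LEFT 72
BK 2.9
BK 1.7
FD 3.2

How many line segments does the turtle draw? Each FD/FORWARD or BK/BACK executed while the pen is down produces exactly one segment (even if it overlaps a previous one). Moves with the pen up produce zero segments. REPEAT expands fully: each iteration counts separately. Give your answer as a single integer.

Answer: 8

Derivation:
Executing turtle program step by step:
Start: pos=(0,0), heading=0, pen down
BK 3.7: (0,0) -> (-3.7,0) [heading=0, draw]
PD: pen down
RT 144: heading 0 -> 216
FD 2.5: (-3.7,0) -> (-5.723,-1.469) [heading=216, draw]
BK 1.8: (-5.723,-1.469) -> (-4.266,-0.411) [heading=216, draw]
FD 1.7: (-4.266,-0.411) -> (-5.642,-1.411) [heading=216, draw]
RT 108: heading 216 -> 108
RT 90: heading 108 -> 18
FD 6.1: (-5.642,-1.411) -> (0.16,0.474) [heading=18, draw]
LT 90: heading 18 -> 108
RT 60: heading 108 -> 48
LT 72: heading 48 -> 120
BK 2.9: (0.16,0.474) -> (1.61,-2.037) [heading=120, draw]
BK 1.7: (1.61,-2.037) -> (2.46,-3.509) [heading=120, draw]
FD 3.2: (2.46,-3.509) -> (0.86,-0.738) [heading=120, draw]
Final: pos=(0.86,-0.738), heading=120, 8 segment(s) drawn
Segments drawn: 8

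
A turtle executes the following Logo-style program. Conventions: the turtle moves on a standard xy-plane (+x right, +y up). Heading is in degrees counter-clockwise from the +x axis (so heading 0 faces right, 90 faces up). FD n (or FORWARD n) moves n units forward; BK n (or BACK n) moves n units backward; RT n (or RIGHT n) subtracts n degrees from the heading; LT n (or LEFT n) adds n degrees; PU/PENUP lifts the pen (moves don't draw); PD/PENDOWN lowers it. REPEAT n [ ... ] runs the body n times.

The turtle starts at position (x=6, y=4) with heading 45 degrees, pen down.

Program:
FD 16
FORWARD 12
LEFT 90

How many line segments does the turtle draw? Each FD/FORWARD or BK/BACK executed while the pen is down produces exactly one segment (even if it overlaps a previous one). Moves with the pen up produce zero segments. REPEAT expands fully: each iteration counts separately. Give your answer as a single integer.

Executing turtle program step by step:
Start: pos=(6,4), heading=45, pen down
FD 16: (6,4) -> (17.314,15.314) [heading=45, draw]
FD 12: (17.314,15.314) -> (25.799,23.799) [heading=45, draw]
LT 90: heading 45 -> 135
Final: pos=(25.799,23.799), heading=135, 2 segment(s) drawn
Segments drawn: 2

Answer: 2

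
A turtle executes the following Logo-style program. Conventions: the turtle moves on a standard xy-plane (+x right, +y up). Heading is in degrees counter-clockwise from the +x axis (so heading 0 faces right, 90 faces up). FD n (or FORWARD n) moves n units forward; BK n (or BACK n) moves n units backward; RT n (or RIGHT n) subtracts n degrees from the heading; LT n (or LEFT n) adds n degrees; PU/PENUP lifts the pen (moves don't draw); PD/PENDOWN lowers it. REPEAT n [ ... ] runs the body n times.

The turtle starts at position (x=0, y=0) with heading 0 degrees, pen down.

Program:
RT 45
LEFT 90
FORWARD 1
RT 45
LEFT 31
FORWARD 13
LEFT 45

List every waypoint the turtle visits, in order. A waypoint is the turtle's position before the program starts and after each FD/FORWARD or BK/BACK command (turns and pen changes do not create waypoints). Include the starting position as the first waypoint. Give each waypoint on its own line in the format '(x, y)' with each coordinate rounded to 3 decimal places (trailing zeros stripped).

Answer: (0, 0)
(0.707, 0.707)
(11.85, 7.403)

Derivation:
Executing turtle program step by step:
Start: pos=(0,0), heading=0, pen down
RT 45: heading 0 -> 315
LT 90: heading 315 -> 45
FD 1: (0,0) -> (0.707,0.707) [heading=45, draw]
RT 45: heading 45 -> 0
LT 31: heading 0 -> 31
FD 13: (0.707,0.707) -> (11.85,7.403) [heading=31, draw]
LT 45: heading 31 -> 76
Final: pos=(11.85,7.403), heading=76, 2 segment(s) drawn
Waypoints (3 total):
(0, 0)
(0.707, 0.707)
(11.85, 7.403)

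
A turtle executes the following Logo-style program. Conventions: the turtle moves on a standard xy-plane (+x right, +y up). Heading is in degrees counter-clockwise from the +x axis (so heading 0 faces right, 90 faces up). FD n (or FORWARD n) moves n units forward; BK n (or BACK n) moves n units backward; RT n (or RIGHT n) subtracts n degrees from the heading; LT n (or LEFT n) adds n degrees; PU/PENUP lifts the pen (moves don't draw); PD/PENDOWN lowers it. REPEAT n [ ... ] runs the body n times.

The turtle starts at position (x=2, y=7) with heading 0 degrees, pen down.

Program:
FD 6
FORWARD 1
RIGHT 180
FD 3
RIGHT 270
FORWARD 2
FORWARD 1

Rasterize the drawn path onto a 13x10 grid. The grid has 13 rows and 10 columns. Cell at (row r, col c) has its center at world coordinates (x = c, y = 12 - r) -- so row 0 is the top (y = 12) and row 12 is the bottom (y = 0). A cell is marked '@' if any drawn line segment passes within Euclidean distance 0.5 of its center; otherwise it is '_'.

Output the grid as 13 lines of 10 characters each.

Segment 0: (2,7) -> (8,7)
Segment 1: (8,7) -> (9,7)
Segment 2: (9,7) -> (6,7)
Segment 3: (6,7) -> (6,5)
Segment 4: (6,5) -> (6,4)

Answer: __________
__________
__________
__________
__________
__@@@@@@@@
______@___
______@___
______@___
__________
__________
__________
__________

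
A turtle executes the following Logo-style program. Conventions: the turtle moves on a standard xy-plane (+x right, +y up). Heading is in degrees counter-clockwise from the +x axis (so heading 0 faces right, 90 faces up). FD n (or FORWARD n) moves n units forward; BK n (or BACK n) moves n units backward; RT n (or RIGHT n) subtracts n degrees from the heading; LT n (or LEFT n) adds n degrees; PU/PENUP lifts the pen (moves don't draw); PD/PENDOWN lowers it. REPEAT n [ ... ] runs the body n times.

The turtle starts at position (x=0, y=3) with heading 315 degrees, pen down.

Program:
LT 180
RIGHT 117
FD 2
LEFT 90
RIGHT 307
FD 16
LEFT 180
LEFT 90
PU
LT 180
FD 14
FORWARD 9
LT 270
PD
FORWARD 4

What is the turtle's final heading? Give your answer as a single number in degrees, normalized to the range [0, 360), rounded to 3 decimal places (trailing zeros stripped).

Answer: 161

Derivation:
Executing turtle program step by step:
Start: pos=(0,3), heading=315, pen down
LT 180: heading 315 -> 135
RT 117: heading 135 -> 18
FD 2: (0,3) -> (1.902,3.618) [heading=18, draw]
LT 90: heading 18 -> 108
RT 307: heading 108 -> 161
FD 16: (1.902,3.618) -> (-13.226,8.827) [heading=161, draw]
LT 180: heading 161 -> 341
LT 90: heading 341 -> 71
PU: pen up
LT 180: heading 71 -> 251
FD 14: (-13.226,8.827) -> (-17.784,-4.41) [heading=251, move]
FD 9: (-17.784,-4.41) -> (-20.714,-12.92) [heading=251, move]
LT 270: heading 251 -> 161
PD: pen down
FD 4: (-20.714,-12.92) -> (-24.496,-11.618) [heading=161, draw]
Final: pos=(-24.496,-11.618), heading=161, 3 segment(s) drawn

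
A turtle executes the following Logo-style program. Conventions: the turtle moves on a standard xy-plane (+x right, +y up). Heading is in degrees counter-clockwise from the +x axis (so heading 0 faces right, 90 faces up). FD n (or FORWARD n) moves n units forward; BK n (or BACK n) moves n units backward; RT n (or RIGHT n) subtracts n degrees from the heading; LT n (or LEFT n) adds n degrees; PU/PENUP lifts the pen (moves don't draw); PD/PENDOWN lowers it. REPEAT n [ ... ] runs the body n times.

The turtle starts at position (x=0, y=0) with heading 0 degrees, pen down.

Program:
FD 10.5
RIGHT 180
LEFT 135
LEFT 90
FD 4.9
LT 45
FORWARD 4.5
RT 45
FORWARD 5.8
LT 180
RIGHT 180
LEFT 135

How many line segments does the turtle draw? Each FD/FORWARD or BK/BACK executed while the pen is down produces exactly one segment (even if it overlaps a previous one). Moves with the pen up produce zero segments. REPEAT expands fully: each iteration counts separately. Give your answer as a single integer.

Executing turtle program step by step:
Start: pos=(0,0), heading=0, pen down
FD 10.5: (0,0) -> (10.5,0) [heading=0, draw]
RT 180: heading 0 -> 180
LT 135: heading 180 -> 315
LT 90: heading 315 -> 45
FD 4.9: (10.5,0) -> (13.965,3.465) [heading=45, draw]
LT 45: heading 45 -> 90
FD 4.5: (13.965,3.465) -> (13.965,7.965) [heading=90, draw]
RT 45: heading 90 -> 45
FD 5.8: (13.965,7.965) -> (18.066,12.066) [heading=45, draw]
LT 180: heading 45 -> 225
RT 180: heading 225 -> 45
LT 135: heading 45 -> 180
Final: pos=(18.066,12.066), heading=180, 4 segment(s) drawn
Segments drawn: 4

Answer: 4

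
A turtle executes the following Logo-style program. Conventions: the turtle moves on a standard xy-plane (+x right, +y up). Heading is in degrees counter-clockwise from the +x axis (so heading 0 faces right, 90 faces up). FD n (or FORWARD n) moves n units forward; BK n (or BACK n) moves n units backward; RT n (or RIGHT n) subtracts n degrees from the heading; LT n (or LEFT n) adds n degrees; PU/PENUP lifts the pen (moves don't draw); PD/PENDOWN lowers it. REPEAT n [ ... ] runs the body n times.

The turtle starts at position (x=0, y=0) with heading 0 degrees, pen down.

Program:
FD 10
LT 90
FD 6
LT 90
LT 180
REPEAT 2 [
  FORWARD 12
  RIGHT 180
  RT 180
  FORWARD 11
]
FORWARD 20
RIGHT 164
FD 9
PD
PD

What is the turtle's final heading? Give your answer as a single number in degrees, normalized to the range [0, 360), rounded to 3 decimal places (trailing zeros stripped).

Executing turtle program step by step:
Start: pos=(0,0), heading=0, pen down
FD 10: (0,0) -> (10,0) [heading=0, draw]
LT 90: heading 0 -> 90
FD 6: (10,0) -> (10,6) [heading=90, draw]
LT 90: heading 90 -> 180
LT 180: heading 180 -> 0
REPEAT 2 [
  -- iteration 1/2 --
  FD 12: (10,6) -> (22,6) [heading=0, draw]
  RT 180: heading 0 -> 180
  RT 180: heading 180 -> 0
  FD 11: (22,6) -> (33,6) [heading=0, draw]
  -- iteration 2/2 --
  FD 12: (33,6) -> (45,6) [heading=0, draw]
  RT 180: heading 0 -> 180
  RT 180: heading 180 -> 0
  FD 11: (45,6) -> (56,6) [heading=0, draw]
]
FD 20: (56,6) -> (76,6) [heading=0, draw]
RT 164: heading 0 -> 196
FD 9: (76,6) -> (67.349,3.519) [heading=196, draw]
PD: pen down
PD: pen down
Final: pos=(67.349,3.519), heading=196, 8 segment(s) drawn

Answer: 196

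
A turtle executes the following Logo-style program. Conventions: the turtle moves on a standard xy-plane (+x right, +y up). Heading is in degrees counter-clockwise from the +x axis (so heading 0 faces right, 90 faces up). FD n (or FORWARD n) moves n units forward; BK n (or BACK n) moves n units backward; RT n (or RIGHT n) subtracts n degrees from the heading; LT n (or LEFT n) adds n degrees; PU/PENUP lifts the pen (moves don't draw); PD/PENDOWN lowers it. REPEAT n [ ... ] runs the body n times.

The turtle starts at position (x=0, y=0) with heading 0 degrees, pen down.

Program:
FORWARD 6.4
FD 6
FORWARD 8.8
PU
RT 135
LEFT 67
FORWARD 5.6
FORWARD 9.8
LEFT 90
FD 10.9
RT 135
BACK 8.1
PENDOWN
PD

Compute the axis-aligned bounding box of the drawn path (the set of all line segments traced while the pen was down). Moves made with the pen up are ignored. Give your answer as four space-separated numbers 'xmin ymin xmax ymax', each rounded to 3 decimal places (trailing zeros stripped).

Executing turtle program step by step:
Start: pos=(0,0), heading=0, pen down
FD 6.4: (0,0) -> (6.4,0) [heading=0, draw]
FD 6: (6.4,0) -> (12.4,0) [heading=0, draw]
FD 8.8: (12.4,0) -> (21.2,0) [heading=0, draw]
PU: pen up
RT 135: heading 0 -> 225
LT 67: heading 225 -> 292
FD 5.6: (21.2,0) -> (23.298,-5.192) [heading=292, move]
FD 9.8: (23.298,-5.192) -> (26.969,-14.279) [heading=292, move]
LT 90: heading 292 -> 22
FD 10.9: (26.969,-14.279) -> (37.075,-10.195) [heading=22, move]
RT 135: heading 22 -> 247
BK 8.1: (37.075,-10.195) -> (40.24,-2.739) [heading=247, move]
PD: pen down
PD: pen down
Final: pos=(40.24,-2.739), heading=247, 3 segment(s) drawn

Segment endpoints: x in {0, 6.4, 12.4, 21.2}, y in {0}
xmin=0, ymin=0, xmax=21.2, ymax=0

Answer: 0 0 21.2 0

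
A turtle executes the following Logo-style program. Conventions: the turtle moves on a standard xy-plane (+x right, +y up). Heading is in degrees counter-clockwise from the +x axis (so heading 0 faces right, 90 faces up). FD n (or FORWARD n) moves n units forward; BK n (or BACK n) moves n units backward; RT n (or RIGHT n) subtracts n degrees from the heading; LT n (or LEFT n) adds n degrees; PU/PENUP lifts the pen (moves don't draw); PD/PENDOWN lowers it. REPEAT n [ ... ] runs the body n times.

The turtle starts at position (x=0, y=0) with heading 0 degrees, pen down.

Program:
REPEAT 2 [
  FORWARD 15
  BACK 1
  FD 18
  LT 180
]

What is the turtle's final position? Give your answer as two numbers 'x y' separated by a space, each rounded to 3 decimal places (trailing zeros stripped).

Answer: 0 0

Derivation:
Executing turtle program step by step:
Start: pos=(0,0), heading=0, pen down
REPEAT 2 [
  -- iteration 1/2 --
  FD 15: (0,0) -> (15,0) [heading=0, draw]
  BK 1: (15,0) -> (14,0) [heading=0, draw]
  FD 18: (14,0) -> (32,0) [heading=0, draw]
  LT 180: heading 0 -> 180
  -- iteration 2/2 --
  FD 15: (32,0) -> (17,0) [heading=180, draw]
  BK 1: (17,0) -> (18,0) [heading=180, draw]
  FD 18: (18,0) -> (0,0) [heading=180, draw]
  LT 180: heading 180 -> 0
]
Final: pos=(0,0), heading=0, 6 segment(s) drawn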